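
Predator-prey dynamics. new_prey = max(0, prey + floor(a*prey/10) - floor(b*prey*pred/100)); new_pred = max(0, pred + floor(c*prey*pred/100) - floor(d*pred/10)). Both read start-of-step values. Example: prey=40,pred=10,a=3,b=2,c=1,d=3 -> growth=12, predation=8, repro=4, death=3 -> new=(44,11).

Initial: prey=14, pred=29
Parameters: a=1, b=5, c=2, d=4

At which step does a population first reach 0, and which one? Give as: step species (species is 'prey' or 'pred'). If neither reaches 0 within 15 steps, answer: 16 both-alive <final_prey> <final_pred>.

Answer: 1 prey

Derivation:
Step 1: prey: 14+1-20=0; pred: 29+8-11=26
First extinction: prey at step 1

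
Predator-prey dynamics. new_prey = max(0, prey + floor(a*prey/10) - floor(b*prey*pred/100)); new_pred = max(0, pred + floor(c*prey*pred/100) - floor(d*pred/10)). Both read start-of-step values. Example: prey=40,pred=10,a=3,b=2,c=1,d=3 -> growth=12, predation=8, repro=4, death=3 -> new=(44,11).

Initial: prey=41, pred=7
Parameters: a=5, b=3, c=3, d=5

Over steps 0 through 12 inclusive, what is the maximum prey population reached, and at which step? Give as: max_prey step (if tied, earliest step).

Answer: 60 2

Derivation:
Step 1: prey: 41+20-8=53; pred: 7+8-3=12
Step 2: prey: 53+26-19=60; pred: 12+19-6=25
Step 3: prey: 60+30-45=45; pred: 25+45-12=58
Step 4: prey: 45+22-78=0; pred: 58+78-29=107
Step 5: prey: 0+0-0=0; pred: 107+0-53=54
Step 6: prey: 0+0-0=0; pred: 54+0-27=27
Step 7: prey: 0+0-0=0; pred: 27+0-13=14
Step 8: prey: 0+0-0=0; pred: 14+0-7=7
Step 9: prey: 0+0-0=0; pred: 7+0-3=4
Step 10: prey: 0+0-0=0; pred: 4+0-2=2
Step 11: prey: 0+0-0=0; pred: 2+0-1=1
Step 12: prey: 0+0-0=0; pred: 1+0-0=1
Max prey = 60 at step 2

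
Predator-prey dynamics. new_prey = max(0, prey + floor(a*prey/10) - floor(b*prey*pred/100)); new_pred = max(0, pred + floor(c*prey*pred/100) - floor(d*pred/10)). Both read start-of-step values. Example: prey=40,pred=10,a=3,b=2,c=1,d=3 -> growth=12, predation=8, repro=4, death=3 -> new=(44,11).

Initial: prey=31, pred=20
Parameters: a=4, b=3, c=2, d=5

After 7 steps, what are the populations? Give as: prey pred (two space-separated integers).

Answer: 14 5

Derivation:
Step 1: prey: 31+12-18=25; pred: 20+12-10=22
Step 2: prey: 25+10-16=19; pred: 22+11-11=22
Step 3: prey: 19+7-12=14; pred: 22+8-11=19
Step 4: prey: 14+5-7=12; pred: 19+5-9=15
Step 5: prey: 12+4-5=11; pred: 15+3-7=11
Step 6: prey: 11+4-3=12; pred: 11+2-5=8
Step 7: prey: 12+4-2=14; pred: 8+1-4=5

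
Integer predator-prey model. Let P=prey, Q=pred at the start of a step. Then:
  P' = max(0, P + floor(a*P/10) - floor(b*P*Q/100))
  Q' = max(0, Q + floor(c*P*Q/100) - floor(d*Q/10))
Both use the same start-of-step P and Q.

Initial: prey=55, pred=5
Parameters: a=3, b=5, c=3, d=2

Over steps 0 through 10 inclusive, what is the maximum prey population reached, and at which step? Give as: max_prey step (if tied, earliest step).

Step 1: prey: 55+16-13=58; pred: 5+8-1=12
Step 2: prey: 58+17-34=41; pred: 12+20-2=30
Step 3: prey: 41+12-61=0; pred: 30+36-6=60
Step 4: prey: 0+0-0=0; pred: 60+0-12=48
Step 5: prey: 0+0-0=0; pred: 48+0-9=39
Step 6: prey: 0+0-0=0; pred: 39+0-7=32
Step 7: prey: 0+0-0=0; pred: 32+0-6=26
Step 8: prey: 0+0-0=0; pred: 26+0-5=21
Step 9: prey: 0+0-0=0; pred: 21+0-4=17
Step 10: prey: 0+0-0=0; pred: 17+0-3=14
Max prey = 58 at step 1

Answer: 58 1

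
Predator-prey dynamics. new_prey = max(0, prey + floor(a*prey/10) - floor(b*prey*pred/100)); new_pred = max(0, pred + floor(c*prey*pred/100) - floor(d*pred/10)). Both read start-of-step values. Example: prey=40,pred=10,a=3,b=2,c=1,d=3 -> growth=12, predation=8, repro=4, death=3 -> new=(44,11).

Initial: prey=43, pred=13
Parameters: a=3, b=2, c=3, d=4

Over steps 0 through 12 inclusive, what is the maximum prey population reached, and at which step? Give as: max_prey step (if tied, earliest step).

Answer: 44 1

Derivation:
Step 1: prey: 43+12-11=44; pred: 13+16-5=24
Step 2: prey: 44+13-21=36; pred: 24+31-9=46
Step 3: prey: 36+10-33=13; pred: 46+49-18=77
Step 4: prey: 13+3-20=0; pred: 77+30-30=77
Step 5: prey: 0+0-0=0; pred: 77+0-30=47
Step 6: prey: 0+0-0=0; pred: 47+0-18=29
Step 7: prey: 0+0-0=0; pred: 29+0-11=18
Step 8: prey: 0+0-0=0; pred: 18+0-7=11
Step 9: prey: 0+0-0=0; pred: 11+0-4=7
Step 10: prey: 0+0-0=0; pred: 7+0-2=5
Step 11: prey: 0+0-0=0; pred: 5+0-2=3
Step 12: prey: 0+0-0=0; pred: 3+0-1=2
Max prey = 44 at step 1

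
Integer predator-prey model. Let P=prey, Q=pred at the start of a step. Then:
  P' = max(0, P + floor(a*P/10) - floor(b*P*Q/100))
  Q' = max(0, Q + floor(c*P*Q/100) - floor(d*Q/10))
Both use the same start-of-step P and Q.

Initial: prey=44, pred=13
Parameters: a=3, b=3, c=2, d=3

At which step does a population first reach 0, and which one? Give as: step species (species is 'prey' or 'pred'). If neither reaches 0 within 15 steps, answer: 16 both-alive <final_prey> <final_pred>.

Answer: 5 prey

Derivation:
Step 1: prey: 44+13-17=40; pred: 13+11-3=21
Step 2: prey: 40+12-25=27; pred: 21+16-6=31
Step 3: prey: 27+8-25=10; pred: 31+16-9=38
Step 4: prey: 10+3-11=2; pred: 38+7-11=34
Step 5: prey: 2+0-2=0; pred: 34+1-10=25
First extinction: prey at step 5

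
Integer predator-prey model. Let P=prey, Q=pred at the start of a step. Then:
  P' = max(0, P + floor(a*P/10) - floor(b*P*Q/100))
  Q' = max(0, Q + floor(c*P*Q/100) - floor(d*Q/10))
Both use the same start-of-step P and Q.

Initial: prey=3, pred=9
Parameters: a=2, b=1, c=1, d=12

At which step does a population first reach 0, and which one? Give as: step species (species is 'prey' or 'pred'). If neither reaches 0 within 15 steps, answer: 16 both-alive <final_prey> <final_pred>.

Answer: 1 pred

Derivation:
Step 1: prey: 3+0-0=3; pred: 9+0-10=0
First extinction: pred at step 1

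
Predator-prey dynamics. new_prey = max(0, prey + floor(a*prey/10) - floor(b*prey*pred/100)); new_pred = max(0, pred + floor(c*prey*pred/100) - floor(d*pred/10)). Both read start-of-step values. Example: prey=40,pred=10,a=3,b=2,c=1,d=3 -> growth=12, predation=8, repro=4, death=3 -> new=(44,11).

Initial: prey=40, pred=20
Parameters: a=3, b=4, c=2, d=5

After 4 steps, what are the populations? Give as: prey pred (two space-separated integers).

Answer: 1 7

Derivation:
Step 1: prey: 40+12-32=20; pred: 20+16-10=26
Step 2: prey: 20+6-20=6; pred: 26+10-13=23
Step 3: prey: 6+1-5=2; pred: 23+2-11=14
Step 4: prey: 2+0-1=1; pred: 14+0-7=7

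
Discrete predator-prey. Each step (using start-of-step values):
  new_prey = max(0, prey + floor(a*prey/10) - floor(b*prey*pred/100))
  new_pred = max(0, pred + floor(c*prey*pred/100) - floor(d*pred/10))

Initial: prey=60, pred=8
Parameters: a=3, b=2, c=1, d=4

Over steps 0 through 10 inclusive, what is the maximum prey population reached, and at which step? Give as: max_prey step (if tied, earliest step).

Step 1: prey: 60+18-9=69; pred: 8+4-3=9
Step 2: prey: 69+20-12=77; pred: 9+6-3=12
Step 3: prey: 77+23-18=82; pred: 12+9-4=17
Step 4: prey: 82+24-27=79; pred: 17+13-6=24
Step 5: prey: 79+23-37=65; pred: 24+18-9=33
Step 6: prey: 65+19-42=42; pred: 33+21-13=41
Step 7: prey: 42+12-34=20; pred: 41+17-16=42
Step 8: prey: 20+6-16=10; pred: 42+8-16=34
Step 9: prey: 10+3-6=7; pred: 34+3-13=24
Step 10: prey: 7+2-3=6; pred: 24+1-9=16
Max prey = 82 at step 3

Answer: 82 3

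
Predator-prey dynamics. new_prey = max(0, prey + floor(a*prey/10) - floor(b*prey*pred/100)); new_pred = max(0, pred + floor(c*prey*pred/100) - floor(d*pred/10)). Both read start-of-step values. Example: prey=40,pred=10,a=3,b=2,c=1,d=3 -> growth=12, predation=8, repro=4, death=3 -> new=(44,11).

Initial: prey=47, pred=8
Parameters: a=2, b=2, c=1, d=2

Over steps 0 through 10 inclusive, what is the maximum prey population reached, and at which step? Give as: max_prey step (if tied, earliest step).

Answer: 49 1

Derivation:
Step 1: prey: 47+9-7=49; pred: 8+3-1=10
Step 2: prey: 49+9-9=49; pred: 10+4-2=12
Step 3: prey: 49+9-11=47; pred: 12+5-2=15
Step 4: prey: 47+9-14=42; pred: 15+7-3=19
Step 5: prey: 42+8-15=35; pred: 19+7-3=23
Step 6: prey: 35+7-16=26; pred: 23+8-4=27
Step 7: prey: 26+5-14=17; pred: 27+7-5=29
Step 8: prey: 17+3-9=11; pred: 29+4-5=28
Step 9: prey: 11+2-6=7; pred: 28+3-5=26
Step 10: prey: 7+1-3=5; pred: 26+1-5=22
Max prey = 49 at step 1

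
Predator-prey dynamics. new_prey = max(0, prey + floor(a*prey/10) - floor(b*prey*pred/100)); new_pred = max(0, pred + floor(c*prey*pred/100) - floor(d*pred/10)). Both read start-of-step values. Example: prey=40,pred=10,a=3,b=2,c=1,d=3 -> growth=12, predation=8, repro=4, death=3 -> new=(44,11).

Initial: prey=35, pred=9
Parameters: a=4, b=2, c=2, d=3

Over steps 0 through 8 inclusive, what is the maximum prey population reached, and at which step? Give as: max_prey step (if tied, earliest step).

Step 1: prey: 35+14-6=43; pred: 9+6-2=13
Step 2: prey: 43+17-11=49; pred: 13+11-3=21
Step 3: prey: 49+19-20=48; pred: 21+20-6=35
Step 4: prey: 48+19-33=34; pred: 35+33-10=58
Step 5: prey: 34+13-39=8; pred: 58+39-17=80
Step 6: prey: 8+3-12=0; pred: 80+12-24=68
Step 7: prey: 0+0-0=0; pred: 68+0-20=48
Step 8: prey: 0+0-0=0; pred: 48+0-14=34
Max prey = 49 at step 2

Answer: 49 2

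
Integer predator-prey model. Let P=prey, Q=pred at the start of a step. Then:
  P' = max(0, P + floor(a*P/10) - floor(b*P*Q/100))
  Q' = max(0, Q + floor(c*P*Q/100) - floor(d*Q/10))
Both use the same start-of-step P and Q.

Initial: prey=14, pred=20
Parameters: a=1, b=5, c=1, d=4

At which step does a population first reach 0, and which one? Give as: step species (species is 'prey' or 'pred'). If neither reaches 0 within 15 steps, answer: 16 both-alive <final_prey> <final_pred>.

Answer: 16 both-alive 1 2

Derivation:
Step 1: prey: 14+1-14=1; pred: 20+2-8=14
Step 2: prey: 1+0-0=1; pred: 14+0-5=9
Step 3: prey: 1+0-0=1; pred: 9+0-3=6
Step 4: prey: 1+0-0=1; pred: 6+0-2=4
Step 5: prey: 1+0-0=1; pred: 4+0-1=3
Step 6: prey: 1+0-0=1; pred: 3+0-1=2
Step 7: prey: 1+0-0=1; pred: 2+0-0=2
Steps 8-15: state stable at prey=1, pred=2 (no change)
No extinction within 15 steps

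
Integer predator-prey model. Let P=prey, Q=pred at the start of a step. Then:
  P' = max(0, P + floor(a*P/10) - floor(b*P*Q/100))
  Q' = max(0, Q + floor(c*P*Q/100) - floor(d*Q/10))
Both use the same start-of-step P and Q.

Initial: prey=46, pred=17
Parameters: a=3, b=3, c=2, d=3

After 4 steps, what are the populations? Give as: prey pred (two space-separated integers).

Step 1: prey: 46+13-23=36; pred: 17+15-5=27
Step 2: prey: 36+10-29=17; pred: 27+19-8=38
Step 3: prey: 17+5-19=3; pred: 38+12-11=39
Step 4: prey: 3+0-3=0; pred: 39+2-11=30

Answer: 0 30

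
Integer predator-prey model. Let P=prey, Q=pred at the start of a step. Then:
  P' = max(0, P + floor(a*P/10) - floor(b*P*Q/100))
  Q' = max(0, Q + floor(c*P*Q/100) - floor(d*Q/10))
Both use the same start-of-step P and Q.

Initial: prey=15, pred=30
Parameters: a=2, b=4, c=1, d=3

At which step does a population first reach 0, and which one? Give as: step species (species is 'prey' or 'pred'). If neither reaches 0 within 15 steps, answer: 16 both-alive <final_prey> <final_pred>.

Answer: 1 prey

Derivation:
Step 1: prey: 15+3-18=0; pred: 30+4-9=25
First extinction: prey at step 1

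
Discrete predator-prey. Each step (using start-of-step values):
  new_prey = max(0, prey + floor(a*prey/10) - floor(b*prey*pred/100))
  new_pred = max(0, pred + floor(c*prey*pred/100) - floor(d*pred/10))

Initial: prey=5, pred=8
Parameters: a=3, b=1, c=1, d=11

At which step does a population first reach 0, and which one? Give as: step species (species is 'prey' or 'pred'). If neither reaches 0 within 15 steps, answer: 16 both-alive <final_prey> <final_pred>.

Step 1: prey: 5+1-0=6; pred: 8+0-8=0
First extinction: pred at step 1

Answer: 1 pred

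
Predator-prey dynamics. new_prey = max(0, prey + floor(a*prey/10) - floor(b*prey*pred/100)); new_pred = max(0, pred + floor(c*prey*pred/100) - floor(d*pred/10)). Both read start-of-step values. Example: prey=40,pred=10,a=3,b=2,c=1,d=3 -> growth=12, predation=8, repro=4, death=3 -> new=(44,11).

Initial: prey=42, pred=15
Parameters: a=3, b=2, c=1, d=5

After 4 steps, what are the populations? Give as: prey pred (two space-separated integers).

Answer: 49 10

Derivation:
Step 1: prey: 42+12-12=42; pred: 15+6-7=14
Step 2: prey: 42+12-11=43; pred: 14+5-7=12
Step 3: prey: 43+12-10=45; pred: 12+5-6=11
Step 4: prey: 45+13-9=49; pred: 11+4-5=10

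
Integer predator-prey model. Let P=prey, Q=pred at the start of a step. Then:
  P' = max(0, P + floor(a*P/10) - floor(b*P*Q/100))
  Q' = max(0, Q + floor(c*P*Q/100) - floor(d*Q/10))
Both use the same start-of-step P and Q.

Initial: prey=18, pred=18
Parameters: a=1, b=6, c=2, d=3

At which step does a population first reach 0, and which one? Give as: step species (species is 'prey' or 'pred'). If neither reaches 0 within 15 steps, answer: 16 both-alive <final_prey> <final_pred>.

Step 1: prey: 18+1-19=0; pred: 18+6-5=19
First extinction: prey at step 1

Answer: 1 prey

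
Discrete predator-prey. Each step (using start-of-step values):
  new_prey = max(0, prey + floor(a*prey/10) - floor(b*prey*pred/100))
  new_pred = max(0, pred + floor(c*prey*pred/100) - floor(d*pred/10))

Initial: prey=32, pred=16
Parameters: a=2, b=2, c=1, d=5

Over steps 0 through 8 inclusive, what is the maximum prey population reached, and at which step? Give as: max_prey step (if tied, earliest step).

Answer: 46 8

Derivation:
Step 1: prey: 32+6-10=28; pred: 16+5-8=13
Step 2: prey: 28+5-7=26; pred: 13+3-6=10
Step 3: prey: 26+5-5=26; pred: 10+2-5=7
Step 4: prey: 26+5-3=28; pred: 7+1-3=5
Step 5: prey: 28+5-2=31; pred: 5+1-2=4
Step 6: prey: 31+6-2=35; pred: 4+1-2=3
Step 7: prey: 35+7-2=40; pred: 3+1-1=3
Step 8: prey: 40+8-2=46; pred: 3+1-1=3
Max prey = 46 at step 8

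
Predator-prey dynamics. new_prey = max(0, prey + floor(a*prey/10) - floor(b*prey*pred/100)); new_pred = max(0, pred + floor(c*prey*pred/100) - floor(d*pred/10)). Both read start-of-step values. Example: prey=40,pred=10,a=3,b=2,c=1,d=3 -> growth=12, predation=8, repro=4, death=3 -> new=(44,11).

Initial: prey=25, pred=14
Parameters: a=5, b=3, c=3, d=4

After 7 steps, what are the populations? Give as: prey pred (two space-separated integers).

Answer: 2 14

Derivation:
Step 1: prey: 25+12-10=27; pred: 14+10-5=19
Step 2: prey: 27+13-15=25; pred: 19+15-7=27
Step 3: prey: 25+12-20=17; pred: 27+20-10=37
Step 4: prey: 17+8-18=7; pred: 37+18-14=41
Step 5: prey: 7+3-8=2; pred: 41+8-16=33
Step 6: prey: 2+1-1=2; pred: 33+1-13=21
Step 7: prey: 2+1-1=2; pred: 21+1-8=14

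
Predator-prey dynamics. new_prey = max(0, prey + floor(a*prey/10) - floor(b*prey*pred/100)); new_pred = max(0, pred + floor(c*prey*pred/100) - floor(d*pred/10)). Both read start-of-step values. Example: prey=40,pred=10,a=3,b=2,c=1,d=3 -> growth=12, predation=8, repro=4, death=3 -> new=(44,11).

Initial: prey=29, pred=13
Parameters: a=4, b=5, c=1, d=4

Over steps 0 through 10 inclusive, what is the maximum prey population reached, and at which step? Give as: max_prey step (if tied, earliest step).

Step 1: prey: 29+11-18=22; pred: 13+3-5=11
Step 2: prey: 22+8-12=18; pred: 11+2-4=9
Step 3: prey: 18+7-8=17; pred: 9+1-3=7
Step 4: prey: 17+6-5=18; pred: 7+1-2=6
Step 5: prey: 18+7-5=20; pred: 6+1-2=5
Step 6: prey: 20+8-5=23; pred: 5+1-2=4
Step 7: prey: 23+9-4=28; pred: 4+0-1=3
Step 8: prey: 28+11-4=35; pred: 3+0-1=2
Step 9: prey: 35+14-3=46; pred: 2+0-0=2
Step 10: prey: 46+18-4=60; pred: 2+0-0=2
Max prey = 60 at step 10

Answer: 60 10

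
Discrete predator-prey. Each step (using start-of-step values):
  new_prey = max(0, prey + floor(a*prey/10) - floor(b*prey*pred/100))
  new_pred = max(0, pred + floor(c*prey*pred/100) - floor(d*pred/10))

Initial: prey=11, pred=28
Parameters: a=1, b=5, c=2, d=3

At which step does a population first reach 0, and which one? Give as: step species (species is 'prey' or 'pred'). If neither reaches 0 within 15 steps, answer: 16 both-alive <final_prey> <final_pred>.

Step 1: prey: 11+1-15=0; pred: 28+6-8=26
First extinction: prey at step 1

Answer: 1 prey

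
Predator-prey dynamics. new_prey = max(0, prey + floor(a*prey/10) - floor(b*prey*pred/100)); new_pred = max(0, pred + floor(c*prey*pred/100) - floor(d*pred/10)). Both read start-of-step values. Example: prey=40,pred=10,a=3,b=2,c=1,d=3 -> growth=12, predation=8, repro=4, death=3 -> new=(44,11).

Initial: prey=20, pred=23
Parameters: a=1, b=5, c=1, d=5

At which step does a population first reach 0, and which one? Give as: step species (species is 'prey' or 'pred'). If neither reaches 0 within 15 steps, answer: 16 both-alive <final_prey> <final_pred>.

Answer: 1 prey

Derivation:
Step 1: prey: 20+2-23=0; pred: 23+4-11=16
First extinction: prey at step 1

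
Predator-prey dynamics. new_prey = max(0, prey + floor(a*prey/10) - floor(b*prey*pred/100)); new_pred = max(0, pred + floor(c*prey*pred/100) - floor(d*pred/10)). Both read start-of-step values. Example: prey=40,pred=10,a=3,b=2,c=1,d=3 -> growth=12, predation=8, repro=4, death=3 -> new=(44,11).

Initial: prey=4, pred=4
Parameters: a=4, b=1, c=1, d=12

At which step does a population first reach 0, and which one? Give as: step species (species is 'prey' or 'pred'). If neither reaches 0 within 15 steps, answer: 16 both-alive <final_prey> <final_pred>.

Answer: 1 pred

Derivation:
Step 1: prey: 4+1-0=5; pred: 4+0-4=0
First extinction: pred at step 1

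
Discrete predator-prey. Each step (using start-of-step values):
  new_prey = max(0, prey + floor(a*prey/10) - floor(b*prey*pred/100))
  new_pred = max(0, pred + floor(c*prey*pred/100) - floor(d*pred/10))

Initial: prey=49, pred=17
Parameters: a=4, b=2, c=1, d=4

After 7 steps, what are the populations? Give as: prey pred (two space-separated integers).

Answer: 27 28

Derivation:
Step 1: prey: 49+19-16=52; pred: 17+8-6=19
Step 2: prey: 52+20-19=53; pred: 19+9-7=21
Step 3: prey: 53+21-22=52; pred: 21+11-8=24
Step 4: prey: 52+20-24=48; pred: 24+12-9=27
Step 5: prey: 48+19-25=42; pred: 27+12-10=29
Step 6: prey: 42+16-24=34; pred: 29+12-11=30
Step 7: prey: 34+13-20=27; pred: 30+10-12=28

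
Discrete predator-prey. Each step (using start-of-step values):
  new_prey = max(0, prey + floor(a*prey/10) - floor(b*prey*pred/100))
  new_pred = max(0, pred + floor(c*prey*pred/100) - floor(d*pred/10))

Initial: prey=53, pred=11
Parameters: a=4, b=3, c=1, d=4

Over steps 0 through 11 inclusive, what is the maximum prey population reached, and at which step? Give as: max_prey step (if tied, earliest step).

Step 1: prey: 53+21-17=57; pred: 11+5-4=12
Step 2: prey: 57+22-20=59; pred: 12+6-4=14
Step 3: prey: 59+23-24=58; pred: 14+8-5=17
Step 4: prey: 58+23-29=52; pred: 17+9-6=20
Step 5: prey: 52+20-31=41; pred: 20+10-8=22
Step 6: prey: 41+16-27=30; pred: 22+9-8=23
Step 7: prey: 30+12-20=22; pred: 23+6-9=20
Step 8: prey: 22+8-13=17; pred: 20+4-8=16
Step 9: prey: 17+6-8=15; pred: 16+2-6=12
Step 10: prey: 15+6-5=16; pred: 12+1-4=9
Step 11: prey: 16+6-4=18; pred: 9+1-3=7
Max prey = 59 at step 2

Answer: 59 2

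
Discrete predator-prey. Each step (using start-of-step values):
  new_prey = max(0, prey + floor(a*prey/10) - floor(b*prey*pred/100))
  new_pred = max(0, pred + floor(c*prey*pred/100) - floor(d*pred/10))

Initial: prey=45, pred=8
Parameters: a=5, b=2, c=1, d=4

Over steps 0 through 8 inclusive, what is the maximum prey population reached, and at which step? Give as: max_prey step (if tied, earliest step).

Answer: 144 5

Derivation:
Step 1: prey: 45+22-7=60; pred: 8+3-3=8
Step 2: prey: 60+30-9=81; pred: 8+4-3=9
Step 3: prey: 81+40-14=107; pred: 9+7-3=13
Step 4: prey: 107+53-27=133; pred: 13+13-5=21
Step 5: prey: 133+66-55=144; pred: 21+27-8=40
Step 6: prey: 144+72-115=101; pred: 40+57-16=81
Step 7: prey: 101+50-163=0; pred: 81+81-32=130
Step 8: prey: 0+0-0=0; pred: 130+0-52=78
Max prey = 144 at step 5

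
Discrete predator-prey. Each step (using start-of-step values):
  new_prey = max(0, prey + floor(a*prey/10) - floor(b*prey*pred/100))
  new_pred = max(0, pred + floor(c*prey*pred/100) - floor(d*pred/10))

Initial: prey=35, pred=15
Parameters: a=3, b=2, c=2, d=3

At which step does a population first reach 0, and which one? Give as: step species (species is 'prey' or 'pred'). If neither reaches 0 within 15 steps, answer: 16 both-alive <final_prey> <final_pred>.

Answer: 16 both-alive 1 3

Derivation:
Step 1: prey: 35+10-10=35; pred: 15+10-4=21
Step 2: prey: 35+10-14=31; pred: 21+14-6=29
Step 3: prey: 31+9-17=23; pred: 29+17-8=38
Step 4: prey: 23+6-17=12; pred: 38+17-11=44
Step 5: prey: 12+3-10=5; pred: 44+10-13=41
Step 6: prey: 5+1-4=2; pred: 41+4-12=33
Step 7: prey: 2+0-1=1; pred: 33+1-9=25
Step 8: prey: 1+0-0=1; pred: 25+0-7=18
Step 9: prey: 1+0-0=1; pred: 18+0-5=13
Step 10: prey: 1+0-0=1; pred: 13+0-3=10
Step 11: prey: 1+0-0=1; pred: 10+0-3=7
Step 12: prey: 1+0-0=1; pred: 7+0-2=5
Step 13: prey: 1+0-0=1; pred: 5+0-1=4
Step 14: prey: 1+0-0=1; pred: 4+0-1=3
Step 15: prey: 1+0-0=1; pred: 3+0-0=3
No extinction within 15 steps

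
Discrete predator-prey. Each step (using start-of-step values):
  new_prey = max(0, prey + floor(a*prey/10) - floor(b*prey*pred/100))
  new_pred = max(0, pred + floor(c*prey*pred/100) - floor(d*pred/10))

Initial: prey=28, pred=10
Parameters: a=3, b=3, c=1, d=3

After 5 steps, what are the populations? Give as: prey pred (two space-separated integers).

Step 1: prey: 28+8-8=28; pred: 10+2-3=9
Step 2: prey: 28+8-7=29; pred: 9+2-2=9
Step 3: prey: 29+8-7=30; pred: 9+2-2=9
Step 4: prey: 30+9-8=31; pred: 9+2-2=9
Step 5: prey: 31+9-8=32; pred: 9+2-2=9

Answer: 32 9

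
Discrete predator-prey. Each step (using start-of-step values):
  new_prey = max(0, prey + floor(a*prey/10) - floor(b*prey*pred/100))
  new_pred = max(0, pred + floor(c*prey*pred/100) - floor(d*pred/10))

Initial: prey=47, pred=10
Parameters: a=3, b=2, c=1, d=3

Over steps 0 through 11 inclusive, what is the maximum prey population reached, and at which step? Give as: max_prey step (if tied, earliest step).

Answer: 58 3

Derivation:
Step 1: prey: 47+14-9=52; pred: 10+4-3=11
Step 2: prey: 52+15-11=56; pred: 11+5-3=13
Step 3: prey: 56+16-14=58; pred: 13+7-3=17
Step 4: prey: 58+17-19=56; pred: 17+9-5=21
Step 5: prey: 56+16-23=49; pred: 21+11-6=26
Step 6: prey: 49+14-25=38; pred: 26+12-7=31
Step 7: prey: 38+11-23=26; pred: 31+11-9=33
Step 8: prey: 26+7-17=16; pred: 33+8-9=32
Step 9: prey: 16+4-10=10; pred: 32+5-9=28
Step 10: prey: 10+3-5=8; pred: 28+2-8=22
Step 11: prey: 8+2-3=7; pred: 22+1-6=17
Max prey = 58 at step 3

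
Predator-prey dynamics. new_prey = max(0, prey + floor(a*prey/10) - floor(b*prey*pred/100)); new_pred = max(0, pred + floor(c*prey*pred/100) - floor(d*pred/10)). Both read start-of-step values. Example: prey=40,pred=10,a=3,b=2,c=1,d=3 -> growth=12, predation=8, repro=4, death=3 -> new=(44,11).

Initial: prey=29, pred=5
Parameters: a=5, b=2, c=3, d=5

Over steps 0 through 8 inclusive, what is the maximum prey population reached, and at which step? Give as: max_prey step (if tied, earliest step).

Answer: 71 3

Derivation:
Step 1: prey: 29+14-2=41; pred: 5+4-2=7
Step 2: prey: 41+20-5=56; pred: 7+8-3=12
Step 3: prey: 56+28-13=71; pred: 12+20-6=26
Step 4: prey: 71+35-36=70; pred: 26+55-13=68
Step 5: prey: 70+35-95=10; pred: 68+142-34=176
Step 6: prey: 10+5-35=0; pred: 176+52-88=140
Step 7: prey: 0+0-0=0; pred: 140+0-70=70
Step 8: prey: 0+0-0=0; pred: 70+0-35=35
Max prey = 71 at step 3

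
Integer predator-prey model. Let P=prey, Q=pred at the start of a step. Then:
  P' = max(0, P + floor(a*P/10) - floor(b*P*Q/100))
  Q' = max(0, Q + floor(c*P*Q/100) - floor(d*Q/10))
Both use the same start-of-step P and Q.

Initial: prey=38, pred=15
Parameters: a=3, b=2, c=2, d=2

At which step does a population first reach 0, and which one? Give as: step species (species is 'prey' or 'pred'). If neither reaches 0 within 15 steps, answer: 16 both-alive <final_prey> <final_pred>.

Step 1: prey: 38+11-11=38; pred: 15+11-3=23
Step 2: prey: 38+11-17=32; pred: 23+17-4=36
Step 3: prey: 32+9-23=18; pred: 36+23-7=52
Step 4: prey: 18+5-18=5; pred: 52+18-10=60
Step 5: prey: 5+1-6=0; pred: 60+6-12=54
First extinction: prey at step 5

Answer: 5 prey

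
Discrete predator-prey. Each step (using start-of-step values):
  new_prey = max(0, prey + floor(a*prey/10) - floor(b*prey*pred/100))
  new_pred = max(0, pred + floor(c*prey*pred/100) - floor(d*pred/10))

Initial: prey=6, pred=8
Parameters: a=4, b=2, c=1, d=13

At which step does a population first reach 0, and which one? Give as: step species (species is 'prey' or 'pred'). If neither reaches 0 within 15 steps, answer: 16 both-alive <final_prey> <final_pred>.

Step 1: prey: 6+2-0=8; pred: 8+0-10=0
First extinction: pred at step 1

Answer: 1 pred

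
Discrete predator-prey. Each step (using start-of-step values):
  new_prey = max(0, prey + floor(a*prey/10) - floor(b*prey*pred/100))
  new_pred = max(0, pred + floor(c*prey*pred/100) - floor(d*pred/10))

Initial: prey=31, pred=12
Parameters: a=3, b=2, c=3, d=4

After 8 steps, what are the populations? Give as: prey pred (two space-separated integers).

Step 1: prey: 31+9-7=33; pred: 12+11-4=19
Step 2: prey: 33+9-12=30; pred: 19+18-7=30
Step 3: prey: 30+9-18=21; pred: 30+27-12=45
Step 4: prey: 21+6-18=9; pred: 45+28-18=55
Step 5: prey: 9+2-9=2; pred: 55+14-22=47
Step 6: prey: 2+0-1=1; pred: 47+2-18=31
Step 7: prey: 1+0-0=1; pred: 31+0-12=19
Step 8: prey: 1+0-0=1; pred: 19+0-7=12

Answer: 1 12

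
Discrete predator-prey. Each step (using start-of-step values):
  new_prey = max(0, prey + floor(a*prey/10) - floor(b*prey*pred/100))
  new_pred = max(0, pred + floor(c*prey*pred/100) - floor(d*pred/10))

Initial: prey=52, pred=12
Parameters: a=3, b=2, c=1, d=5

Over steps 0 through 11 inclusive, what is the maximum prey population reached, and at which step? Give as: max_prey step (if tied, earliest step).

Step 1: prey: 52+15-12=55; pred: 12+6-6=12
Step 2: prey: 55+16-13=58; pred: 12+6-6=12
Step 3: prey: 58+17-13=62; pred: 12+6-6=12
Step 4: prey: 62+18-14=66; pred: 12+7-6=13
Step 5: prey: 66+19-17=68; pred: 13+8-6=15
Step 6: prey: 68+20-20=68; pred: 15+10-7=18
Step 7: prey: 68+20-24=64; pred: 18+12-9=21
Step 8: prey: 64+19-26=57; pred: 21+13-10=24
Step 9: prey: 57+17-27=47; pred: 24+13-12=25
Step 10: prey: 47+14-23=38; pred: 25+11-12=24
Step 11: prey: 38+11-18=31; pred: 24+9-12=21
Max prey = 68 at step 5

Answer: 68 5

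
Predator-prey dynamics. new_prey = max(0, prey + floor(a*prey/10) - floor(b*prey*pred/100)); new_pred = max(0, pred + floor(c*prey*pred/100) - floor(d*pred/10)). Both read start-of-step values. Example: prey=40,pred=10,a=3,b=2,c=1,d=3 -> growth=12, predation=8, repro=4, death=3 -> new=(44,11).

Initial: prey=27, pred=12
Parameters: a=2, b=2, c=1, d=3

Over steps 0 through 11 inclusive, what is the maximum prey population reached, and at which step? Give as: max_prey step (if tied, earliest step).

Step 1: prey: 27+5-6=26; pred: 12+3-3=12
Step 2: prey: 26+5-6=25; pred: 12+3-3=12
Step 3: prey: 25+5-6=24; pred: 12+3-3=12
Step 4: prey: 24+4-5=23; pred: 12+2-3=11
Step 5: prey: 23+4-5=22; pred: 11+2-3=10
Step 6: prey: 22+4-4=22; pred: 10+2-3=9
Step 7: prey: 22+4-3=23; pred: 9+1-2=8
Step 8: prey: 23+4-3=24; pred: 8+1-2=7
Step 9: prey: 24+4-3=25; pred: 7+1-2=6
Step 10: prey: 25+5-3=27; pred: 6+1-1=6
Step 11: prey: 27+5-3=29; pred: 6+1-1=6
Max prey = 29 at step 11

Answer: 29 11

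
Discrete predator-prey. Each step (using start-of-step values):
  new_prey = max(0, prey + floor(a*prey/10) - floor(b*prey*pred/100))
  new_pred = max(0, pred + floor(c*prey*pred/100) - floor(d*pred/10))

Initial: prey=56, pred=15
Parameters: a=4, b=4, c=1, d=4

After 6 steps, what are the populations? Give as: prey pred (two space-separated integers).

Step 1: prey: 56+22-33=45; pred: 15+8-6=17
Step 2: prey: 45+18-30=33; pred: 17+7-6=18
Step 3: prey: 33+13-23=23; pred: 18+5-7=16
Step 4: prey: 23+9-14=18; pred: 16+3-6=13
Step 5: prey: 18+7-9=16; pred: 13+2-5=10
Step 6: prey: 16+6-6=16; pred: 10+1-4=7

Answer: 16 7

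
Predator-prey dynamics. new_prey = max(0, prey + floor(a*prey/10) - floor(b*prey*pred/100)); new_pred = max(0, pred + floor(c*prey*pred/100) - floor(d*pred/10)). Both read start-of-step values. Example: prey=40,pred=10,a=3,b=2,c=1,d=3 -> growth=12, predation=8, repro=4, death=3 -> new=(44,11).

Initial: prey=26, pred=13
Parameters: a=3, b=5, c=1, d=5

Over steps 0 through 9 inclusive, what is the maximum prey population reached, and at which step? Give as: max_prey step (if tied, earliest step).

Answer: 48 9

Derivation:
Step 1: prey: 26+7-16=17; pred: 13+3-6=10
Step 2: prey: 17+5-8=14; pred: 10+1-5=6
Step 3: prey: 14+4-4=14; pred: 6+0-3=3
Step 4: prey: 14+4-2=16; pred: 3+0-1=2
Step 5: prey: 16+4-1=19; pred: 2+0-1=1
Step 6: prey: 19+5-0=24; pred: 1+0-0=1
Step 7: prey: 24+7-1=30; pred: 1+0-0=1
Step 8: prey: 30+9-1=38; pred: 1+0-0=1
Step 9: prey: 38+11-1=48; pred: 1+0-0=1
Max prey = 48 at step 9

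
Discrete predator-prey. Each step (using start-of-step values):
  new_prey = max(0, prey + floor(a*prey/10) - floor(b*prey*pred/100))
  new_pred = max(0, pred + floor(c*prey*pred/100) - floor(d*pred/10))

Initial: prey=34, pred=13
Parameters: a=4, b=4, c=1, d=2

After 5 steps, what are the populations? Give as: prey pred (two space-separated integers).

Step 1: prey: 34+13-17=30; pred: 13+4-2=15
Step 2: prey: 30+12-18=24; pred: 15+4-3=16
Step 3: prey: 24+9-15=18; pred: 16+3-3=16
Step 4: prey: 18+7-11=14; pred: 16+2-3=15
Step 5: prey: 14+5-8=11; pred: 15+2-3=14

Answer: 11 14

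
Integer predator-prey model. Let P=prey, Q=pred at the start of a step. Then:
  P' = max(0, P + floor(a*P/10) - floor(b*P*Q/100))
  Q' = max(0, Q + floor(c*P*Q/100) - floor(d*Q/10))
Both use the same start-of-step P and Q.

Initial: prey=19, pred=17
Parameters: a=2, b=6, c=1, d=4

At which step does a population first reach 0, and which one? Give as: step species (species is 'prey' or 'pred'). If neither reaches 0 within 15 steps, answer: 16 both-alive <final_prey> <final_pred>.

Answer: 16 both-alive 1 2

Derivation:
Step 1: prey: 19+3-19=3; pred: 17+3-6=14
Step 2: prey: 3+0-2=1; pred: 14+0-5=9
Step 3: prey: 1+0-0=1; pred: 9+0-3=6
Step 4: prey: 1+0-0=1; pred: 6+0-2=4
Step 5: prey: 1+0-0=1; pred: 4+0-1=3
Step 6: prey: 1+0-0=1; pred: 3+0-1=2
Step 7: prey: 1+0-0=1; pred: 2+0-0=2
Steps 8-15: state stable at prey=1, pred=2 (no change)
No extinction within 15 steps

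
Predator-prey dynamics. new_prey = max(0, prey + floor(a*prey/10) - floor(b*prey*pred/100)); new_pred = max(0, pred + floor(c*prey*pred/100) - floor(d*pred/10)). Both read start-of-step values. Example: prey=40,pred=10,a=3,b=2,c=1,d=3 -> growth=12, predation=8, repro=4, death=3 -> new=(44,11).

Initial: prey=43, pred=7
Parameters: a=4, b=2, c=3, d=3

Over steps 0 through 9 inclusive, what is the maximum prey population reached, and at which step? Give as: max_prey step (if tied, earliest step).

Answer: 60 2

Derivation:
Step 1: prey: 43+17-6=54; pred: 7+9-2=14
Step 2: prey: 54+21-15=60; pred: 14+22-4=32
Step 3: prey: 60+24-38=46; pred: 32+57-9=80
Step 4: prey: 46+18-73=0; pred: 80+110-24=166
Step 5: prey: 0+0-0=0; pred: 166+0-49=117
Step 6: prey: 0+0-0=0; pred: 117+0-35=82
Step 7: prey: 0+0-0=0; pred: 82+0-24=58
Step 8: prey: 0+0-0=0; pred: 58+0-17=41
Step 9: prey: 0+0-0=0; pred: 41+0-12=29
Max prey = 60 at step 2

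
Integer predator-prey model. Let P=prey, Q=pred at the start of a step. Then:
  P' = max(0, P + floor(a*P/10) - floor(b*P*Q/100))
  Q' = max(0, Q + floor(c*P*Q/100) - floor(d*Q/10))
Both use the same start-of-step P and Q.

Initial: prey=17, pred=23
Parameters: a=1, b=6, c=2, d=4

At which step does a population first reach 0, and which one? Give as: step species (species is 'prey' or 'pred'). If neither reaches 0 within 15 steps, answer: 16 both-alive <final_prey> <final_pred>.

Answer: 1 prey

Derivation:
Step 1: prey: 17+1-23=0; pred: 23+7-9=21
First extinction: prey at step 1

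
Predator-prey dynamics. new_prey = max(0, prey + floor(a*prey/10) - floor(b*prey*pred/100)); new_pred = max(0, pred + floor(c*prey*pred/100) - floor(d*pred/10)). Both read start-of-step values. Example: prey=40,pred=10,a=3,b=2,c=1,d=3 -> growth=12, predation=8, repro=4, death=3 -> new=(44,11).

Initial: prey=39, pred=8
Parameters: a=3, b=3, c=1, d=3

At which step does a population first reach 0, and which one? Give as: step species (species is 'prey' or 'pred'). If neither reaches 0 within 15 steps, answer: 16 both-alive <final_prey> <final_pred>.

Step 1: prey: 39+11-9=41; pred: 8+3-2=9
Step 2: prey: 41+12-11=42; pred: 9+3-2=10
Step 3: prey: 42+12-12=42; pred: 10+4-3=11
Step 4: prey: 42+12-13=41; pred: 11+4-3=12
Step 5: prey: 41+12-14=39; pred: 12+4-3=13
Step 6: prey: 39+11-15=35; pred: 13+5-3=15
Step 7: prey: 35+10-15=30; pred: 15+5-4=16
Step 8: prey: 30+9-14=25; pred: 16+4-4=16
Step 9: prey: 25+7-12=20; pred: 16+4-4=16
Step 10: prey: 20+6-9=17; pred: 16+3-4=15
Step 11: prey: 17+5-7=15; pred: 15+2-4=13
Step 12: prey: 15+4-5=14; pred: 13+1-3=11
Step 13: prey: 14+4-4=14; pred: 11+1-3=9
Step 14: prey: 14+4-3=15; pred: 9+1-2=8
Step 15: prey: 15+4-3=16; pred: 8+1-2=7
No extinction within 15 steps

Answer: 16 both-alive 16 7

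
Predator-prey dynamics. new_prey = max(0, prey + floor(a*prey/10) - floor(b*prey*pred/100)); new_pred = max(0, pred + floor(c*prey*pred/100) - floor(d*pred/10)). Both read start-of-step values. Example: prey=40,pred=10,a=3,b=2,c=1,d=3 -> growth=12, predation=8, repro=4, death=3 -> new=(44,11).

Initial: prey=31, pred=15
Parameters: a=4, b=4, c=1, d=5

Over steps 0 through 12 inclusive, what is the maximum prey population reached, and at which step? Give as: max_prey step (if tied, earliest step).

Answer: 152 12

Derivation:
Step 1: prey: 31+12-18=25; pred: 15+4-7=12
Step 2: prey: 25+10-12=23; pred: 12+3-6=9
Step 3: prey: 23+9-8=24; pred: 9+2-4=7
Step 4: prey: 24+9-6=27; pred: 7+1-3=5
Step 5: prey: 27+10-5=32; pred: 5+1-2=4
Step 6: prey: 32+12-5=39; pred: 4+1-2=3
Step 7: prey: 39+15-4=50; pred: 3+1-1=3
Step 8: prey: 50+20-6=64; pred: 3+1-1=3
Step 9: prey: 64+25-7=82; pred: 3+1-1=3
Step 10: prey: 82+32-9=105; pred: 3+2-1=4
Step 11: prey: 105+42-16=131; pred: 4+4-2=6
Step 12: prey: 131+52-31=152; pred: 6+7-3=10
Max prey = 152 at step 12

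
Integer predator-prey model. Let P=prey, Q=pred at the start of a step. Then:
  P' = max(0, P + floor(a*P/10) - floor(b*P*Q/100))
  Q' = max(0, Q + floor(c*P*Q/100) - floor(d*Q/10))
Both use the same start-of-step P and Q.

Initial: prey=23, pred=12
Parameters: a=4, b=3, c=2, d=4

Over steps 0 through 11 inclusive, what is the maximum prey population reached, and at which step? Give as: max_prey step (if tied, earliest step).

Step 1: prey: 23+9-8=24; pred: 12+5-4=13
Step 2: prey: 24+9-9=24; pred: 13+6-5=14
Step 3: prey: 24+9-10=23; pred: 14+6-5=15
Step 4: prey: 23+9-10=22; pred: 15+6-6=15
Step 5: prey: 22+8-9=21; pred: 15+6-6=15
Step 6: prey: 21+8-9=20; pred: 15+6-6=15
Step 7: prey: 20+8-9=19; pred: 15+6-6=15
Step 8: prey: 19+7-8=18; pred: 15+5-6=14
Step 9: prey: 18+7-7=18; pred: 14+5-5=14
Step 10: prey: 18+7-7=18; pred: 14+5-5=14
Step 11: prey: 18+7-7=18; pred: 14+5-5=14
Max prey = 24 at step 1

Answer: 24 1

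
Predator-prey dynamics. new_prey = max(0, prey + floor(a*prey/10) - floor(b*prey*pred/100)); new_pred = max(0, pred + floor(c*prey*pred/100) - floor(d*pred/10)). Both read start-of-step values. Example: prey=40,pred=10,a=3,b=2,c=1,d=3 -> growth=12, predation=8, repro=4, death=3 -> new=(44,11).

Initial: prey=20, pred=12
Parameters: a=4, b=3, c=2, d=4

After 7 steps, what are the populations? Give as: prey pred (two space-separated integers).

Step 1: prey: 20+8-7=21; pred: 12+4-4=12
Step 2: prey: 21+8-7=22; pred: 12+5-4=13
Step 3: prey: 22+8-8=22; pred: 13+5-5=13
Step 4: prey: 22+8-8=22; pred: 13+5-5=13
Step 5: prey: 22+8-8=22; pred: 13+5-5=13
Step 6: prey: 22+8-8=22; pred: 13+5-5=13
Step 7: prey: 22+8-8=22; pred: 13+5-5=13

Answer: 22 13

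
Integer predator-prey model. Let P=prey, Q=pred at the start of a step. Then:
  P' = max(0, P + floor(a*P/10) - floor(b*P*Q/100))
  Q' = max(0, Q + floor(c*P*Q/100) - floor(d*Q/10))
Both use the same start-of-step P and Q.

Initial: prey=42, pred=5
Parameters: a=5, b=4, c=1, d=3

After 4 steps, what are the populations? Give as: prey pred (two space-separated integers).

Answer: 86 16

Derivation:
Step 1: prey: 42+21-8=55; pred: 5+2-1=6
Step 2: prey: 55+27-13=69; pred: 6+3-1=8
Step 3: prey: 69+34-22=81; pred: 8+5-2=11
Step 4: prey: 81+40-35=86; pred: 11+8-3=16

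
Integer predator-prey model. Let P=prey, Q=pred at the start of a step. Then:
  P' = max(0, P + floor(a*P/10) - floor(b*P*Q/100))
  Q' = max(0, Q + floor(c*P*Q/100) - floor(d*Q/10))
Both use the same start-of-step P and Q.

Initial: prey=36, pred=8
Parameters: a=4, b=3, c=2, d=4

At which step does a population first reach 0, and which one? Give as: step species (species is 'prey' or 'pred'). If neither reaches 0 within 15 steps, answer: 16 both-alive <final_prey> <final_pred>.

Step 1: prey: 36+14-8=42; pred: 8+5-3=10
Step 2: prey: 42+16-12=46; pred: 10+8-4=14
Step 3: prey: 46+18-19=45; pred: 14+12-5=21
Step 4: prey: 45+18-28=35; pred: 21+18-8=31
Step 5: prey: 35+14-32=17; pred: 31+21-12=40
Step 6: prey: 17+6-20=3; pred: 40+13-16=37
Step 7: prey: 3+1-3=1; pred: 37+2-14=25
Step 8: prey: 1+0-0=1; pred: 25+0-10=15
Step 9: prey: 1+0-0=1; pred: 15+0-6=9
Step 10: prey: 1+0-0=1; pred: 9+0-3=6
Step 11: prey: 1+0-0=1; pred: 6+0-2=4
Step 12: prey: 1+0-0=1; pred: 4+0-1=3
Step 13: prey: 1+0-0=1; pred: 3+0-1=2
Step 14: prey: 1+0-0=1; pred: 2+0-0=2
Steps 15-15: state stable at prey=1, pred=2 (no change)
No extinction within 15 steps

Answer: 16 both-alive 1 2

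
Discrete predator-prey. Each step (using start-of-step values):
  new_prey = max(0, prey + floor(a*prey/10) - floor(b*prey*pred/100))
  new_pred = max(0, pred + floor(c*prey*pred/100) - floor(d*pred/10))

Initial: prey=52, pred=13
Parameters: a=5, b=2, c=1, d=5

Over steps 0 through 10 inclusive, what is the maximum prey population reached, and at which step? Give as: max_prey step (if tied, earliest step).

Step 1: prey: 52+26-13=65; pred: 13+6-6=13
Step 2: prey: 65+32-16=81; pred: 13+8-6=15
Step 3: prey: 81+40-24=97; pred: 15+12-7=20
Step 4: prey: 97+48-38=107; pred: 20+19-10=29
Step 5: prey: 107+53-62=98; pred: 29+31-14=46
Step 6: prey: 98+49-90=57; pred: 46+45-23=68
Step 7: prey: 57+28-77=8; pred: 68+38-34=72
Step 8: prey: 8+4-11=1; pred: 72+5-36=41
Step 9: prey: 1+0-0=1; pred: 41+0-20=21
Step 10: prey: 1+0-0=1; pred: 21+0-10=11
Max prey = 107 at step 4

Answer: 107 4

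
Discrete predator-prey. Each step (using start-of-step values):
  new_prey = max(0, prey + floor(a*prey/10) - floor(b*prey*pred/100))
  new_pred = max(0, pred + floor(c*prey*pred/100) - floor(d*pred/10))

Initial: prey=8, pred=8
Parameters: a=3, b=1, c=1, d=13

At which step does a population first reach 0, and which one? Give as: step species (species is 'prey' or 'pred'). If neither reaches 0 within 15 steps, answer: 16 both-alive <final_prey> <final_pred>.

Step 1: prey: 8+2-0=10; pred: 8+0-10=0
First extinction: pred at step 1

Answer: 1 pred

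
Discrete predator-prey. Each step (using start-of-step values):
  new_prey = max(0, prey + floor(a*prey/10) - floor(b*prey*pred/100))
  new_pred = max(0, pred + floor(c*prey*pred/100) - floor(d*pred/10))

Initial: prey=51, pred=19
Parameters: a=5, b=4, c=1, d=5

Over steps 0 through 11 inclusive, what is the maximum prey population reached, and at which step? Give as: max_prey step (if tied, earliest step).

Step 1: prey: 51+25-38=38; pred: 19+9-9=19
Step 2: prey: 38+19-28=29; pred: 19+7-9=17
Step 3: prey: 29+14-19=24; pred: 17+4-8=13
Step 4: prey: 24+12-12=24; pred: 13+3-6=10
Step 5: prey: 24+12-9=27; pred: 10+2-5=7
Step 6: prey: 27+13-7=33; pred: 7+1-3=5
Step 7: prey: 33+16-6=43; pred: 5+1-2=4
Step 8: prey: 43+21-6=58; pred: 4+1-2=3
Step 9: prey: 58+29-6=81; pred: 3+1-1=3
Step 10: prey: 81+40-9=112; pred: 3+2-1=4
Step 11: prey: 112+56-17=151; pred: 4+4-2=6
Max prey = 151 at step 11

Answer: 151 11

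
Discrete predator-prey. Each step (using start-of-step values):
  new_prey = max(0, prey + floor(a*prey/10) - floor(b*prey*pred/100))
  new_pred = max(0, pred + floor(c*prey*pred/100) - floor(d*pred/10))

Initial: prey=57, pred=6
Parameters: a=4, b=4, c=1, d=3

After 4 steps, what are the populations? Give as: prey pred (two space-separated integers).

Step 1: prey: 57+22-13=66; pred: 6+3-1=8
Step 2: prey: 66+26-21=71; pred: 8+5-2=11
Step 3: prey: 71+28-31=68; pred: 11+7-3=15
Step 4: prey: 68+27-40=55; pred: 15+10-4=21

Answer: 55 21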